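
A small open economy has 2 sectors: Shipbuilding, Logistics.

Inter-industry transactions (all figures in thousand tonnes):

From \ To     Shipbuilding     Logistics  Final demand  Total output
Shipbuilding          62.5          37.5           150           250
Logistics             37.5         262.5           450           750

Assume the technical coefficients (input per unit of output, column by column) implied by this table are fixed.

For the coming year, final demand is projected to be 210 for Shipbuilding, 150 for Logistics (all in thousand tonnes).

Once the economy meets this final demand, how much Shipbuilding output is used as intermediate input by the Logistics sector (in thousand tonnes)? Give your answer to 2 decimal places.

Technical coefficients a_ij = z_ij / X_j:
  a_SS = 62.5/250 = 0.25, a_LS = 37.5/250 = 0.15
  a_SL = 37.5/750 = 0.05, a_LL = 262.5/750 = 0.35
I − A =
  [   0.75    -0.05]
  [  -0.15     0.65]
det(I−A) = (0.75)(0.65) − (-0.05)(-0.15) = 0.4800
adj(I−A) = [[0.65, 0.05], [0.15, 0.75]]
(I − A)⁻¹ = adj(I−A) / det(I−A) ≈
  [   1.3542     0.1042]
  [   0.3125     1.5625]
First solve x = (I − A)⁻¹ d = adj(I−A)·d / det(I−A); in particular x_L = (0.15·210 + 0.75·150) / 0.4800 = 144.00 / 0.4800 = 300.0000.
Intermediate flow from S to L: z_SL = a_SL · x_L = 0.05 × 144.00 / 0.4800 = 7.20 / 0.4800 = 15.00.

z_SL = 15.00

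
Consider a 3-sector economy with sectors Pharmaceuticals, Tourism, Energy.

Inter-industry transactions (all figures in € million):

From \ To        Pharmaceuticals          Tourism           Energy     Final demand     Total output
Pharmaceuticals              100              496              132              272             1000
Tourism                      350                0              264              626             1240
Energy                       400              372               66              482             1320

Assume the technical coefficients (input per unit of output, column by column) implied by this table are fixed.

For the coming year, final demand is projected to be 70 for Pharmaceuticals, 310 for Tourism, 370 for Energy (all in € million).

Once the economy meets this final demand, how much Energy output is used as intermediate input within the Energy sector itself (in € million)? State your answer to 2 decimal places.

Technical coefficients a_ij = z_ij / X_j:
  a_PP = 100/1000 = 0.10, a_TP = 350/1000 = 0.35, a_EP = 400/1000 = 0.40
  a_PT = 496/1240 = 0.40, a_TT = 0/1240 = 0.00, a_ET = 372/1240 = 0.30
  a_PE = 132/1320 = 0.10, a_TE = 264/1320 = 0.20, a_EE = 66/1320 = 0.05
I − A =
  [   0.90    -0.40    -0.10]
  [  -0.35     1.00    -0.20]
  [  -0.40    -0.30     0.95]
Cofactors of I−A, C_ij = (−1)^(i+j)·(minor ij) (rows/columns in the sector order above):
  C_11 = (1.00)(0.95) − (-0.20)(-0.30) = 0.8900
  C_12 = −[(-0.35)(0.95) − (-0.20)(-0.40)] = 0.4125
  C_13 = (-0.35)(-0.30) − (1.00)(-0.40) = 0.5050
  C_21 = −[(-0.40)(0.95) − (-0.10)(-0.30)] = 0.4100
  C_22 = (0.90)(0.95) − (-0.10)(-0.40) = 0.8150
  C_23 = −[(0.90)(-0.30) − (-0.40)(-0.40)] = 0.4300
  C_31 = (-0.40)(-0.20) − (-0.10)(1.00) = 0.1800
  C_32 = −[(0.90)(-0.20) − (-0.10)(-0.35)] = 0.2150
  C_33 = (0.90)(1.00) − (-0.40)(-0.35) = 0.7600
det(I−A) = Σ_j (I−A)_1j·C_1j = (0.90)(0.8900) + (-0.40)(0.4125) + (-0.10)(0.5050) = 0.5855
adj(I−A) = Cᵀ =
  [ 0.8900   0.4100   0.1800]
  [ 0.4125   0.8150   0.2150]
  [ 0.5050   0.4300   0.7600]
(I − A)⁻¹ = adj(I−A) / det(I−A) ≈
  [   1.5201     0.7003     0.3074]
  [   0.7045     1.3920     0.3672]
  [   0.8625     0.7344     1.2980]
First solve x = (I − A)⁻¹ d = adj(I−A)·d / det(I−A); in particular x_E = (0.5050·70 + 0.4300·310 + 0.7600·370) / 0.5855 = 449.85 / 0.5855 ≈ 768.3177.
Intermediate flow from E to E: z_EE = a_EE · x_E = 0.05 × 449.85 / 0.5855 = 22.4925 / 0.5855 ≈ 38.42.

z_EE = 38.42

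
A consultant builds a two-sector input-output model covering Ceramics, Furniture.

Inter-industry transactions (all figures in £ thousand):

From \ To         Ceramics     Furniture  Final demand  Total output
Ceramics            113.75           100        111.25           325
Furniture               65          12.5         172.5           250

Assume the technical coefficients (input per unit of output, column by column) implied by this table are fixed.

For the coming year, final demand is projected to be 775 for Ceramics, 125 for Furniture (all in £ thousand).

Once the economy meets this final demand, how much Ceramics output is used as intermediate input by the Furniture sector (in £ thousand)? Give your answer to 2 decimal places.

Technical coefficients a_ij = z_ij / X_j:
  a_CC = 113.75/325 = 0.35, a_FC = 65/325 = 0.20
  a_CF = 100/250 = 0.40, a_FF = 12.5/250 = 0.05
I − A =
  [   0.65    -0.40]
  [  -0.20     0.95]
det(I−A) = (0.65)(0.95) − (-0.40)(-0.20) = 0.5375
adj(I−A) = [[0.95, 0.40], [0.20, 0.65]]
(I − A)⁻¹ = adj(I−A) / det(I−A) ≈
  [   1.7674     0.7442]
  [   0.3721     1.2093]
First solve x = (I − A)⁻¹ d = adj(I−A)·d / det(I−A); in particular x_F = (0.20·775 + 0.65·125) / 0.5375 = 236.25 / 0.5375 ≈ 439.5349.
Intermediate flow from C to F: z_CF = a_CF · x_F = 0.40 × 236.25 / 0.5375 = 94.50 / 0.5375 ≈ 175.81.

z_CF = 175.81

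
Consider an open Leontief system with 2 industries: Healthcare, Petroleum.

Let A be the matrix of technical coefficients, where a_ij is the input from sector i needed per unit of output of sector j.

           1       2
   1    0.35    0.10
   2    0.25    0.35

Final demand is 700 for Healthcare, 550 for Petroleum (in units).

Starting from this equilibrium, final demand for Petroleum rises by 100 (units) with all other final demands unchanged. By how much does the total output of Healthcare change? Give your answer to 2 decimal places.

I − A =
  [   0.65    -0.10]
  [  -0.25     0.65]
det(I−A) = (0.65)(0.65) − (-0.10)(-0.25) = 0.3975
adj(I−A) = [[0.65, 0.10], [0.25, 0.65]]
(I − A)⁻¹ = adj(I−A) / det(I−A) ≈
  [   1.6352     0.2516]
  [   0.6289     1.6352]
Δx = (I − A)⁻¹ Δd with Δd having +100 in the Petroleum component and 0 elsewhere.
So Δx_1 = L_12 · (+100), where L_12 = adj(I−A)_12 / det(I−A) = 0.10 / 0.3975.
Δx_1 = 0.10 × (+100) / 0.3975 = 10.00 / 0.3975 ≈ 25.16.

Δx_1 = 25.16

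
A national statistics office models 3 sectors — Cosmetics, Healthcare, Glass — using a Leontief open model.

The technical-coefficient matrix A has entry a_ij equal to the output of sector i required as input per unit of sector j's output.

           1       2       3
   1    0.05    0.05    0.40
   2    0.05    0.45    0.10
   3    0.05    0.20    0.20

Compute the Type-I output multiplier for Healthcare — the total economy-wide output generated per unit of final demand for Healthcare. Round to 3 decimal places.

m_2 = 2.757

I − A =
  [   0.95    -0.05    -0.40]
  [  -0.05     0.55    -0.10]
  [  -0.05    -0.20     0.80]
Cofactors of I−A, C_ij = (−1)^(i+j)·(minor ij) (rows/columns in the sector order above):
  C_11 = (0.55)(0.80) − (-0.10)(-0.20) = 0.4200
  C_12 = −[(-0.05)(0.80) − (-0.10)(-0.05)] = 0.0450
  C_13 = (-0.05)(-0.20) − (0.55)(-0.05) = 0.0375
  C_21 = −[(-0.05)(0.80) − (-0.40)(-0.20)] = 0.1200
  C_22 = (0.95)(0.80) − (-0.40)(-0.05) = 0.7400
  C_23 = −[(0.95)(-0.20) − (-0.05)(-0.05)] = 0.1925
  C_31 = (-0.05)(-0.10) − (-0.40)(0.55) = 0.2250
  C_32 = −[(0.95)(-0.10) − (-0.40)(-0.05)] = 0.1150
  C_33 = (0.95)(0.55) − (-0.05)(-0.05) = 0.5200
det(I−A) = Σ_j (I−A)_1j·C_1j = (0.95)(0.4200) + (-0.05)(0.0450) + (-0.40)(0.0375) = 0.38175
adj(I−A) = Cᵀ =
  [ 0.4200   0.1200   0.2250]
  [ 0.0450   0.7400   0.1150]
  [ 0.0375   0.1925   0.5200]
(I − A)⁻¹ = adj(I−A) / det(I−A) ≈
  [   1.1002     0.3143     0.5894]
  [   0.1179     1.9384     0.3012]
  [   0.0982     0.5043     1.3621]
The output multiplier for sector j is the column-j sum of the Leontief inverse (I − A)⁻¹ = adj(I−A) / det(I−A).
Column 2 of adj(I−A): (0.1200, 0.7400, 0.1925); det(I−A) = 0.38175.
m_2 = (0.1200 + 0.7400 + 0.1925) / 0.38175 = 1.0525 / 0.38175 ≈ 2.757.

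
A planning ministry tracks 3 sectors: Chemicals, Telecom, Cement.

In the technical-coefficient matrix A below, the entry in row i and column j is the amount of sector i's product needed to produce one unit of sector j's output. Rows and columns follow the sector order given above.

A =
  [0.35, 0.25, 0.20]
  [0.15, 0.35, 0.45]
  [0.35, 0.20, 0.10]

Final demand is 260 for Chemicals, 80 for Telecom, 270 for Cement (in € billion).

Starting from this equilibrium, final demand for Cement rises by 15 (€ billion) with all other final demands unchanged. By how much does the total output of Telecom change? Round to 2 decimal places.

Δx_2 = 24.54

I − A =
  [   0.65    -0.25    -0.20]
  [  -0.15     0.65    -0.45]
  [  -0.35    -0.20     0.90]
Cofactors of I−A, C_ij = (−1)^(i+j)·(minor ij) (rows/columns in the sector order above):
  C_11 = (0.65)(0.90) − (-0.45)(-0.20) = 0.4950
  C_12 = −[(-0.15)(0.90) − (-0.45)(-0.35)] = 0.2925
  C_13 = (-0.15)(-0.20) − (0.65)(-0.35) = 0.2575
  C_21 = −[(-0.25)(0.90) − (-0.20)(-0.20)] = 0.2650
  C_22 = (0.65)(0.90) − (-0.20)(-0.35) = 0.5150
  C_23 = −[(0.65)(-0.20) − (-0.25)(-0.35)] = 0.2175
  C_31 = (-0.25)(-0.45) − (-0.20)(0.65) = 0.2425
  C_32 = −[(0.65)(-0.45) − (-0.20)(-0.15)] = 0.3225
  C_33 = (0.65)(0.65) − (-0.25)(-0.15) = 0.3850
det(I−A) = Σ_j (I−A)_1j·C_1j = (0.65)(0.4950) + (-0.25)(0.2925) + (-0.20)(0.2575) = 0.197125
adj(I−A) = Cᵀ =
  [ 0.4950   0.2650   0.2425]
  [ 0.2925   0.5150   0.3225]
  [ 0.2575   0.2175   0.3850]
(I − A)⁻¹ = adj(I−A) / det(I−A) ≈
  [   2.5111     1.3443     1.2302]
  [   1.4838     2.6126     1.6360]
  [   1.3063     1.1034     1.9531]
Δx = (I − A)⁻¹ Δd with Δd having +15 in the Cement component and 0 elsewhere.
So Δx_2 = L_23 · (+15), where L_23 = adj(I−A)_23 / det(I−A) = 0.3225 / 0.197125.
Δx_2 = 0.3225 × (+15) / 0.197125 = 4.8375 / 0.197125 ≈ 24.54.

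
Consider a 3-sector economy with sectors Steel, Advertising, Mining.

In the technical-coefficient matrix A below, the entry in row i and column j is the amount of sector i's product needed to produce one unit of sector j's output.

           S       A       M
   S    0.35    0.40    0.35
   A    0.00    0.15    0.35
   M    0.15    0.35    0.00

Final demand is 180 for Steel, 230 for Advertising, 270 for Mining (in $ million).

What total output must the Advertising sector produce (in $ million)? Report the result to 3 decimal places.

x_A = 511.479

I − A =
  [   0.65    -0.40    -0.35]
  [   0.00     0.85    -0.35]
  [  -0.15    -0.35     1.00]
Cofactors of I−A, C_ij = (−1)^(i+j)·(minor ij) (rows/columns in the sector order above):
  C_11 = (0.85)(1.00) − (-0.35)(-0.35) = 0.7275
  C_12 = −[(0.00)(1.00) − (-0.35)(-0.15)] = 0.0525
  C_13 = (0.00)(-0.35) − (0.85)(-0.15) = 0.1275
  C_21 = −[(-0.40)(1.00) − (-0.35)(-0.35)] = 0.5225
  C_22 = (0.65)(1.00) − (-0.35)(-0.15) = 0.5975
  C_23 = −[(0.65)(-0.35) − (-0.40)(-0.15)] = 0.2875
  C_31 = (-0.40)(-0.35) − (-0.35)(0.85) = 0.4375
  C_32 = −[(0.65)(-0.35) − (-0.35)(0.00)] = 0.2275
  C_33 = (0.65)(0.85) − (-0.40)(0.00) = 0.5525
det(I−A) = Σ_j (I−A)_1j·C_1j = (0.65)(0.7275) + (-0.40)(0.0525) + (-0.35)(0.1275) = 0.40725
adj(I−A) = Cᵀ =
  [ 0.7275   0.5225   0.4375]
  [ 0.0525   0.5975   0.2275]
  [ 0.1275   0.2875   0.5525]
(I − A)⁻¹ = adj(I−A) / det(I−A) ≈
  [   1.7864     1.2830     1.0743]
  [   0.1289     1.4672     0.5586]
  [   0.3131     0.7060     1.3567]
x = (I − A)⁻¹ d = adj(I−A)·d / det(I−A), with det(I−A) = 0.40725:
  x_S = (0.7275·180 + 0.5225·230 + 0.4375·270) / 0.40725 = 369.25 / 0.40725 ≈ 906.691
  x_A = (0.0525·180 + 0.5975·230 + 0.2275·270) / 0.40725 = 208.30 / 0.40725 ≈ 511.479
  x_M = (0.1275·180 + 0.2875·230 + 0.5525·270) / 0.40725 = 238.25 / 0.40725 ≈ 585.021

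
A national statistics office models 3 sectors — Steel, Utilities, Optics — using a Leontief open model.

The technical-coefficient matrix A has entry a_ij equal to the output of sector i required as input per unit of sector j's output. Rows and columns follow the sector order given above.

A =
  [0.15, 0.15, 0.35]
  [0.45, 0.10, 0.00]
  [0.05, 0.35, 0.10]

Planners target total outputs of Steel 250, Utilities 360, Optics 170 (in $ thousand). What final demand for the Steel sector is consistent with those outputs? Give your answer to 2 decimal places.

I − A =
  [   0.85    -0.15    -0.35]
  [  -0.45     0.90     0.00]
  [  -0.05    -0.35     0.90]
d = (I − A) x:
  d_1 = (+0.85)·250 + (-0.15)·360 + (-0.35)·170 = 99.00
  d_2 = (-0.45)·250 + (+0.90)·360 + (+0.00)·170 = 211.50
  d_3 = (-0.05)·250 + (-0.35)·360 + (+0.90)·170 = 14.50

d_1 = 99.00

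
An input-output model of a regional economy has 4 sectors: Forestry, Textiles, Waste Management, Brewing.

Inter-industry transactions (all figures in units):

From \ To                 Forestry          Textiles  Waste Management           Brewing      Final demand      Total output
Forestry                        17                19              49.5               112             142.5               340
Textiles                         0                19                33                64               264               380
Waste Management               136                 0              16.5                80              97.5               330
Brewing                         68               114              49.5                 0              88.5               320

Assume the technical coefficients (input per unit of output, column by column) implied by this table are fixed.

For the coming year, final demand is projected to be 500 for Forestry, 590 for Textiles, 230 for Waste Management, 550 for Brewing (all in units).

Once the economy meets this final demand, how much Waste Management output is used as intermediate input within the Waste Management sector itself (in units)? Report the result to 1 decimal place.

z_WW = 54.1

Technical coefficients a_ij = z_ij / X_j:
  a_FF = 17/340 = 0.05, a_TF = 0/340 = 0.00, a_WF = 136/340 = 0.40, a_BF = 68/340 = 0.20
  a_FT = 19/380 = 0.05, a_TT = 19/380 = 0.05, a_WT = 0/380 = 0.00, a_BT = 114/380 = 0.30
  a_FW = 49.5/330 = 0.15, a_TW = 33/330 = 0.10, a_WW = 16.5/330 = 0.05, a_BW = 49.5/330 = 0.15
  a_FB = 112/320 = 0.35, a_TB = 64/320 = 0.20, a_WB = 80/320 = 0.25, a_BB = 0/320 = 0.00
I − A =
  [   0.95    -0.05    -0.15    -0.35]
  [   0.00     0.95    -0.10    -0.20]
  [  -0.40     0.00     0.95    -0.25]
  [  -0.20    -0.30    -0.15     1.00]
Compute the cofactors C_ij = (−1)^(i+j)·(3×3 minor ij) of I−A; the adjugate is their transpose:
adj(I−A) = Cᵀ =
  [ 0.802375   0.156625   0.200375   0.362250]
  [ 0.095000   0.711875   0.122500   0.206250]
  [ 0.403500   0.135750   0.777000   0.362625]
  [ 0.249500   0.265250   0.193375   0.798375]
det(I−A) = Σ_j (I−A)_1j·C_1j = (0.95)(0.802375) + (-0.05)(0.095000) + (-0.15)(0.403500) + (-0.35)(0.249500) = 0.60965625
(I − A)⁻¹ = adj(I−A) / det(I−A) ≈
  [   1.3161     0.2569     0.3287     0.5942]
  [   0.1558     1.1677     0.2009     0.3383]
  [   0.6618     0.2227     1.2745     0.5948]
  [   0.4092     0.4351     0.3172     1.3095]
First solve x = (I − A)⁻¹ d = adj(I−A)·d / det(I−A); in particular x_W = (0.403500·500 + 0.135750·590 + 0.777000·230 + 0.362625·550) / 0.60965625 = 659.99625 / 0.60965625 ≈ 1082.571.
Intermediate flow from W to W: z_WW = a_WW · x_W = 0.05 × 659.99625 / 0.60965625 = 32.9998125 / 0.60965625 ≈ 54.1.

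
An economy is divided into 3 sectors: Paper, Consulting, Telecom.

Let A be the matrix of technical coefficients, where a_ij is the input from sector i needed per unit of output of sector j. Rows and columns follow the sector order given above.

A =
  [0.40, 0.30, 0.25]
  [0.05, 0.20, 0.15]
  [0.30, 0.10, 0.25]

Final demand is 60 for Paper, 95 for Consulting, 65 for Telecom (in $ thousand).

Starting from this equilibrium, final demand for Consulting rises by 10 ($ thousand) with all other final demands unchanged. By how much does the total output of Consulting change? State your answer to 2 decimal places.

I − A =
  [   0.60    -0.30    -0.25]
  [  -0.05     0.80    -0.15]
  [  -0.30    -0.10     0.75]
Cofactors of I−A, C_ij = (−1)^(i+j)·(minor ij) (rows/columns in the sector order above):
  C_11 = (0.80)(0.75) − (-0.15)(-0.10) = 0.5850
  C_12 = −[(-0.05)(0.75) − (-0.15)(-0.30)] = 0.0825
  C_13 = (-0.05)(-0.10) − (0.80)(-0.30) = 0.2450
  C_21 = −[(-0.30)(0.75) − (-0.25)(-0.10)] = 0.2500
  C_22 = (0.60)(0.75) − (-0.25)(-0.30) = 0.3750
  C_23 = −[(0.60)(-0.10) − (-0.30)(-0.30)] = 0.1500
  C_31 = (-0.30)(-0.15) − (-0.25)(0.80) = 0.2450
  C_32 = −[(0.60)(-0.15) − (-0.25)(-0.05)] = 0.1025
  C_33 = (0.60)(0.80) − (-0.30)(-0.05) = 0.4650
det(I−A) = Σ_j (I−A)_1j·C_1j = (0.60)(0.5850) + (-0.30)(0.0825) + (-0.25)(0.2450) = 0.2650
adj(I−A) = Cᵀ =
  [ 0.5850   0.2500   0.2450]
  [ 0.0825   0.3750   0.1025]
  [ 0.2450   0.1500   0.4650]
(I − A)⁻¹ = adj(I−A) / det(I−A) ≈
  [   2.2075     0.9434     0.9245]
  [   0.3113     1.4151     0.3868]
  [   0.9245     0.5660     1.7547]
Δx = (I − A)⁻¹ Δd with Δd having +10 in the Consulting component and 0 elsewhere.
So Δx_2 = L_22 · (+10), where L_22 = adj(I−A)_22 / det(I−A) = 0.3750 / 0.2650.
Δx_2 = 0.3750 × (+10) / 0.2650 = 3.75 / 0.2650 ≈ 14.15.

Δx_2 = 14.15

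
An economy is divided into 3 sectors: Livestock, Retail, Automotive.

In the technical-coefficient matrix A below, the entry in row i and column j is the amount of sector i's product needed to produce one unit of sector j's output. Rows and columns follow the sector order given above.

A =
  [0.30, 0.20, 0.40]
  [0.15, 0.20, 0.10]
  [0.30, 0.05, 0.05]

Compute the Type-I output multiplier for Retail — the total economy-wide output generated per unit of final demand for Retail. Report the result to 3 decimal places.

m_2 = 2.152

I − A =
  [   0.70    -0.20    -0.40]
  [  -0.15     0.80    -0.10]
  [  -0.30    -0.05     0.95]
Cofactors of I−A, C_ij = (−1)^(i+j)·(minor ij) (rows/columns in the sector order above):
  C_11 = (0.80)(0.95) − (-0.10)(-0.05) = 0.7550
  C_12 = −[(-0.15)(0.95) − (-0.10)(-0.30)] = 0.1725
  C_13 = (-0.15)(-0.05) − (0.80)(-0.30) = 0.2475
  C_21 = −[(-0.20)(0.95) − (-0.40)(-0.05)] = 0.2100
  C_22 = (0.70)(0.95) − (-0.40)(-0.30) = 0.5450
  C_23 = −[(0.70)(-0.05) − (-0.20)(-0.30)] = 0.0950
  C_31 = (-0.20)(-0.10) − (-0.40)(0.80) = 0.3400
  C_32 = −[(0.70)(-0.10) − (-0.40)(-0.15)] = 0.1300
  C_33 = (0.70)(0.80) − (-0.20)(-0.15) = 0.5300
det(I−A) = Σ_j (I−A)_1j·C_1j = (0.70)(0.7550) + (-0.20)(0.1725) + (-0.40)(0.2475) = 0.3950
adj(I−A) = Cᵀ =
  [ 0.7550   0.2100   0.3400]
  [ 0.1725   0.5450   0.1300]
  [ 0.2475   0.0950   0.5300]
(I − A)⁻¹ = adj(I−A) / det(I−A) ≈
  [   1.9114     0.5316     0.8608]
  [   0.4367     1.3797     0.3291]
  [   0.6266     0.2405     1.3418]
The output multiplier for sector j is the column-j sum of the Leontief inverse (I − A)⁻¹ = adj(I−A) / det(I−A).
Column 2 of adj(I−A): (0.2100, 0.5450, 0.0950); det(I−A) = 0.3950.
m_2 = (0.2100 + 0.5450 + 0.0950) / 0.3950 = 0.85 / 0.3950 ≈ 2.152.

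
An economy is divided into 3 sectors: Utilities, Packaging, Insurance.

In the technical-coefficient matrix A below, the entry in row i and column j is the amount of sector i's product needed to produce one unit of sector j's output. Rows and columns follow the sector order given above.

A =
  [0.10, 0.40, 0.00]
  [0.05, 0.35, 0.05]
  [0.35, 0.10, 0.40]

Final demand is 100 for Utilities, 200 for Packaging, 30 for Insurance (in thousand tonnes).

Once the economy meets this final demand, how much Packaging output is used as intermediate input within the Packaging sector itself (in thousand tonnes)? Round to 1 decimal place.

z_PP = 121.9

I − A =
  [   0.90    -0.40     0.00]
  [  -0.05     0.65    -0.05]
  [  -0.35    -0.10     0.60]
Cofactors of I−A, C_ij = (−1)^(i+j)·(minor ij) (rows/columns in the sector order above):
  C_11 = (0.65)(0.60) − (-0.05)(-0.10) = 0.3850
  C_12 = −[(-0.05)(0.60) − (-0.05)(-0.35)] = 0.0475
  C_13 = (-0.05)(-0.10) − (0.65)(-0.35) = 0.2325
  C_21 = −[(-0.40)(0.60) − (0.00)(-0.10)] = 0.2400
  C_22 = (0.90)(0.60) − (0.00)(-0.35) = 0.5400
  C_23 = −[(0.90)(-0.10) − (-0.40)(-0.35)] = 0.2300
  C_31 = (-0.40)(-0.05) − (0.00)(0.65) = 0.0200
  C_32 = −[(0.90)(-0.05) − (0.00)(-0.05)] = 0.0450
  C_33 = (0.90)(0.65) − (-0.40)(-0.05) = 0.5650
det(I−A) = Σ_j (I−A)_1j·C_1j = (0.90)(0.3850) + (-0.40)(0.0475) + (0.00)(0.2325) = 0.3275
adj(I−A) = Cᵀ =
  [ 0.3850   0.2400   0.0200]
  [ 0.0475   0.5400   0.0450]
  [ 0.2325   0.2300   0.5650]
(I − A)⁻¹ = adj(I−A) / det(I−A) ≈
  [   1.1756     0.7328     0.0611]
  [   0.1450     1.6489     0.1374]
  [   0.7099     0.7023     1.7252]
First solve x = (I − A)⁻¹ d = adj(I−A)·d / det(I−A); in particular x_P = (0.0475·100 + 0.5400·200 + 0.0450·30) / 0.3275 = 114.10 / 0.3275 ≈ 348.397.
Intermediate flow from P to P: z_PP = a_PP · x_P = 0.35 × 114.10 / 0.3275 = 39.935 / 0.3275 ≈ 121.9.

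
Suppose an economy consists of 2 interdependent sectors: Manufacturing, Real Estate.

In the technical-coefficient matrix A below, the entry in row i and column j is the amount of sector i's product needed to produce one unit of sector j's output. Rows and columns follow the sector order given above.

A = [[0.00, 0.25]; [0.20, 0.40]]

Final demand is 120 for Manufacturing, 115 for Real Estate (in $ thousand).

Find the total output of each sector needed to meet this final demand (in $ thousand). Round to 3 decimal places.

I − A =
  [   1.00    -0.25]
  [  -0.20     0.60]
det(I−A) = (1.00)(0.60) − (-0.25)(-0.20) = 0.5500
adj(I−A) = [[0.60, 0.25], [0.20, 1.00]]
(I − A)⁻¹ = adj(I−A) / det(I−A) ≈
  [   1.0909     0.4545]
  [   0.3636     1.8182]
x = (I − A)⁻¹ d = adj(I−A)·d / det(I−A), with det(I−A) = 0.5500:
  x_1 = (0.60·120 + 0.25·115) / 0.5500 = 100.75 / 0.5500 ≈ 183.182
  x_2 = (0.20·120 + 1.00·115) / 0.5500 = 139.00 / 0.5500 ≈ 252.727

x_1 = 183.182, x_2 = 252.727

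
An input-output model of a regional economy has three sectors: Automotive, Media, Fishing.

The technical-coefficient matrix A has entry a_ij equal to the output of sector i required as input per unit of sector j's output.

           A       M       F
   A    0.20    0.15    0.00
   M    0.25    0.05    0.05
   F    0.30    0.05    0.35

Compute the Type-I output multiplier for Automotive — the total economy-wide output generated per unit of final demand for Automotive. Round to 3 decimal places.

I − A =
  [   0.80    -0.15     0.00]
  [  -0.25     0.95    -0.05]
  [  -0.30    -0.05     0.65]
Cofactors of I−A, C_ij = (−1)^(i+j)·(minor ij) (rows/columns in the sector order above):
  C_11 = (0.95)(0.65) − (-0.05)(-0.05) = 0.6150
  C_12 = −[(-0.25)(0.65) − (-0.05)(-0.30)] = 0.1775
  C_13 = (-0.25)(-0.05) − (0.95)(-0.30) = 0.2975
  C_21 = −[(-0.15)(0.65) − (0.00)(-0.05)] = 0.0975
  C_22 = (0.80)(0.65) − (0.00)(-0.30) = 0.5200
  C_23 = −[(0.80)(-0.05) − (-0.15)(-0.30)] = 0.0850
  C_31 = (-0.15)(-0.05) − (0.00)(0.95) = 0.0075
  C_32 = −[(0.80)(-0.05) − (0.00)(-0.25)] = 0.0400
  C_33 = (0.80)(0.95) − (-0.15)(-0.25) = 0.7225
det(I−A) = Σ_j (I−A)_1j·C_1j = (0.80)(0.6150) + (-0.15)(0.1775) + (0.00)(0.2975) = 0.465375
adj(I−A) = Cᵀ =
  [ 0.6150   0.0975   0.0075]
  [ 0.1775   0.5200   0.0400]
  [ 0.2975   0.0850   0.7225]
(I − A)⁻¹ = adj(I−A) / det(I−A) ≈
  [   1.3215     0.2095     0.0161]
  [   0.3814     1.1174     0.0860]
  [   0.6393     0.1826     1.5525]
The output multiplier for sector j is the column-j sum of the Leontief inverse (I − A)⁻¹ = adj(I−A) / det(I−A).
Column A of adj(I−A): (0.6150, 0.1775, 0.2975); det(I−A) = 0.465375.
m_A = (0.6150 + 0.1775 + 0.2975) / 0.465375 = 1.09 / 0.465375 ≈ 2.342.

m_A = 2.342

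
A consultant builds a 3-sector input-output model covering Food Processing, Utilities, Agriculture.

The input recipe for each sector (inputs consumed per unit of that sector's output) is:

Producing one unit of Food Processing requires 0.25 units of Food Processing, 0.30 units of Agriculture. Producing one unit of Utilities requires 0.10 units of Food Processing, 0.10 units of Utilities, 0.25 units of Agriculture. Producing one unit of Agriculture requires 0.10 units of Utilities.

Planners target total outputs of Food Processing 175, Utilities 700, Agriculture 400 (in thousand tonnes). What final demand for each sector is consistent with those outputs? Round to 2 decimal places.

d_1 = 61.25, d_2 = 590.00, d_3 = 172.50

I − A =
  [   0.75    -0.10     0.00]
  [   0.00     0.90    -0.10]
  [  -0.30    -0.25     1.00]
d = (I − A) x:
  d_1 = (+0.75)·175 + (-0.10)·700 + (+0.00)·400 = 61.25
  d_2 = (+0.00)·175 + (+0.90)·700 + (-0.10)·400 = 590.00
  d_3 = (-0.30)·175 + (-0.25)·700 + (+1.00)·400 = 172.50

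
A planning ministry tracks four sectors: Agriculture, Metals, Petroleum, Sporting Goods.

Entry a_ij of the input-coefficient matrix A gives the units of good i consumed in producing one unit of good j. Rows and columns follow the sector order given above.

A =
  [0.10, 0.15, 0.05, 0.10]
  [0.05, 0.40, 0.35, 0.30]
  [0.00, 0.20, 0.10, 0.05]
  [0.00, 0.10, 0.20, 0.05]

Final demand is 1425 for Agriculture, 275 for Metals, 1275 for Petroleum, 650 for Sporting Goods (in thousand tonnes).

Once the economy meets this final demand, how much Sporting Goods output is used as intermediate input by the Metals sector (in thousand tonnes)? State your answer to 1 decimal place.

z_42 = 254.1

I − A =
  [   0.90    -0.15    -0.05    -0.10]
  [  -0.05     0.60    -0.35    -0.30]
  [   0.00    -0.20     0.90    -0.05]
  [   0.00    -0.10    -0.20     0.95]
Compute the cofactors C_ij = (−1)^(i+j)·(3×3 minor ij) of I−A; the adjugate is their transpose:
adj(I−A) = Cᵀ =
  [ 0.399750   0.149500   0.101375   0.094625]
  [ 0.042250   0.760500   0.356625   0.263375]
  [ 0.009750   0.175500   0.478375   0.081625]
  [ 0.006500   0.117000   0.138250   0.415750]
det(I−A) = Σ_j (I−A)_1j·C_1j = (0.90)(0.399750) + (-0.15)(0.042250) + (-0.05)(0.009750) + (-0.10)(0.006500) = 0.3523
(I − A)⁻¹ = adj(I−A) / det(I−A) ≈
  [   1.1347     0.4244     0.2878     0.2686]
  [   0.1199     2.1587     1.0123     0.7476]
  [   0.0277     0.4982     1.3579     0.2317]
  [   0.0185     0.3321     0.3924     1.1801]
First solve x = (I − A)⁻¹ d = adj(I−A)·d / det(I−A); in particular x_2 = (0.042250·1425 + 0.760500·275 + 0.356625·1275 + 0.263375·650) / 0.3523 = 895.234375 / 0.3523 ≈ 2541.114.
Intermediate flow from 4 to 2: z_42 = a_42 · x_2 = 0.10 × 895.234375 / 0.3523 = 89.5234375 / 0.3523 ≈ 254.1.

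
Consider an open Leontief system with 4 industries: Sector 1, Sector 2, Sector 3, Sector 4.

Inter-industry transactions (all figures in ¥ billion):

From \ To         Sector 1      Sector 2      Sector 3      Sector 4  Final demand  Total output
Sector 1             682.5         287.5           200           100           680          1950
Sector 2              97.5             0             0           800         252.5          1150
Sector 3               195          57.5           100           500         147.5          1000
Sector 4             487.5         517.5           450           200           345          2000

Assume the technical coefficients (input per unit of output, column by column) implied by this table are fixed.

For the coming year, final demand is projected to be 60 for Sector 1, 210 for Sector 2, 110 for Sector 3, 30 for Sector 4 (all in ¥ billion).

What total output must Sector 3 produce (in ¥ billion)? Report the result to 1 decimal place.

Technical coefficients a_ij = z_ij / X_j:
  a_11 = 682.5/1950 = 0.35, a_21 = 97.5/1950 = 0.05, a_31 = 195/1950 = 0.10, a_41 = 487.5/1950 = 0.25
  a_12 = 287.5/1150 = 0.25, a_22 = 0/1150 = 0.00, a_32 = 57.5/1150 = 0.05, a_42 = 517.5/1150 = 0.45
  a_13 = 200/1000 = 0.20, a_23 = 0/1000 = 0.00, a_33 = 100/1000 = 0.10, a_43 = 450/1000 = 0.45
  a_14 = 100/2000 = 0.05, a_24 = 800/2000 = 0.40, a_34 = 500/2000 = 0.25, a_44 = 200/2000 = 0.10
I − A =
  [   0.65    -0.25    -0.20    -0.05]
  [  -0.05     1.00     0.00    -0.40]
  [  -0.10    -0.05     0.90    -0.25]
  [  -0.25    -0.45    -0.45     0.90]
Compute the cofactors C_ij = (−1)^(i+j)·(3×3 minor ij) of I−A; the adjugate is their transpose:
adj(I−A) = Cᵀ =
  [ 0.526500   0.227250   0.211500   0.189000]
  [ 0.142875   0.409375   0.147125   0.230750]
  [ 0.147375   0.142125   0.418125   0.187500]
  [ 0.291375   0.338875   0.341375   0.553250]
det(I−A) = Σ_j (I−A)_1j·C_1j = (0.65)(0.526500) + (-0.25)(0.142875) + (-0.20)(0.147375) + (-0.05)(0.291375) = 0.2624625
(I − A)⁻¹ = adj(I−A) / det(I−A) ≈
  [   2.0060     0.8658     0.8058     0.7201]
  [   0.5444     1.5597     0.5606     0.8792]
  [   0.5615     0.5415     1.5931     0.7144]
  [   1.1102     1.2911     1.3007     2.1079]
x = (I − A)⁻¹ d = adj(I−A)·d / det(I−A), with det(I−A) = 0.2624625:
  x_1 = (0.526500·60 + 0.227250·210 + 0.211500·110 + 0.189000·30) / 0.2624625 = 108.2475 / 0.2624625 ≈ 412.4
  x_2 = (0.142875·60 + 0.409375·210 + 0.147125·110 + 0.230750·30) / 0.2624625 = 117.6475 / 0.2624625 ≈ 448.2
  x_3 = (0.147375·60 + 0.142125·210 + 0.418125·110 + 0.187500·30) / 0.2624625 = 90.3075 / 0.2624625 ≈ 344.1
  x_4 = (0.291375·60 + 0.338875·210 + 0.341375·110 + 0.553250·30) / 0.2624625 = 142.795 / 0.2624625 ≈ 544.1

x_3 = 344.1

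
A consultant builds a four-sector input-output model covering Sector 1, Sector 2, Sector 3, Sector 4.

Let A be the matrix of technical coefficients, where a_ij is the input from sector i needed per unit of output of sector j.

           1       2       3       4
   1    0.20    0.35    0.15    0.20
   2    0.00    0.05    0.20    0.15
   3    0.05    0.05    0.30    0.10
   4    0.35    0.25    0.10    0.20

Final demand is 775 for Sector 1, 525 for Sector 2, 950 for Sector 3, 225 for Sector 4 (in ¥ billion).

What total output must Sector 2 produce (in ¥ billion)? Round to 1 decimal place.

I − A =
  [   0.80    -0.35    -0.15    -0.20]
  [   0.00     0.95    -0.20    -0.15]
  [  -0.05    -0.05     0.70    -0.10]
  [  -0.35    -0.25    -0.10     0.80]
Compute the cofactors C_ij = (−1)^(i+j)·(3×3 minor ij) of I−A; the adjugate is their transpose:
adj(I−A) = Cᵀ =
  [ 0.482500   0.238250   0.198625   0.190125]
  [ 0.052500   0.378750   0.133875   0.100875]
  [ 0.072000   0.077250   0.493125   0.094125]
  [ 0.236500   0.232250   0.190375   0.513375]
det(I−A) = Σ_j (I−A)_1j·C_1j = (0.80)(0.482500) + (-0.35)(0.052500) + (-0.15)(0.072000) + (-0.20)(0.236500) = 0.309525
(I − A)⁻¹ = adj(I−A) / det(I−A) ≈
  [   1.5588     0.7697     0.6417     0.6142]
  [   0.1696     1.2236     0.4325     0.3259]
  [   0.2326     0.2496     1.5932     0.3041]
  [   0.7641     0.7503     0.6151     1.6586]
x = (I − A)⁻¹ d = adj(I−A)·d / det(I−A), with det(I−A) = 0.309525:
  x_1 = (0.482500·775 + 0.238250·525 + 0.198625·950 + 0.190125·225) / 0.309525 = 730.490625 / 0.309525 ≈ 2360.0
  x_2 = (0.052500·775 + 0.378750·525 + 0.133875·950 + 0.100875·225) / 0.309525 = 389.409375 / 0.309525 ≈ 1258.1
  x_3 = (0.072000·775 + 0.077250·525 + 0.493125·950 + 0.094125·225) / 0.309525 = 586.003125 / 0.309525 ≈ 1893.2
  x_4 = (0.236500·775 + 0.232250·525 + 0.190375·950 + 0.513375·225) / 0.309525 = 601.584375 / 0.309525 ≈ 1943.6

x_2 = 1258.1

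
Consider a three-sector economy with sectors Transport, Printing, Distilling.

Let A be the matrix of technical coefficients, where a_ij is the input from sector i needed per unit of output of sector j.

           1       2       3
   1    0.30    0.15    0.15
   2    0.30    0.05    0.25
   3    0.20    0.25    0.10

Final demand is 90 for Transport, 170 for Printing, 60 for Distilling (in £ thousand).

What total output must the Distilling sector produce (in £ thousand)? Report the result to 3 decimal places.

I − A =
  [   0.70    -0.15    -0.15]
  [  -0.30     0.95    -0.25]
  [  -0.20    -0.25     0.90]
Cofactors of I−A, C_ij = (−1)^(i+j)·(minor ij) (rows/columns in the sector order above):
  C_11 = (0.95)(0.90) − (-0.25)(-0.25) = 0.7925
  C_12 = −[(-0.30)(0.90) − (-0.25)(-0.20)] = 0.3200
  C_13 = (-0.30)(-0.25) − (0.95)(-0.20) = 0.2650
  C_21 = −[(-0.15)(0.90) − (-0.15)(-0.25)] = 0.1725
  C_22 = (0.70)(0.90) − (-0.15)(-0.20) = 0.6000
  C_23 = −[(0.70)(-0.25) − (-0.15)(-0.20)] = 0.2050
  C_31 = (-0.15)(-0.25) − (-0.15)(0.95) = 0.1800
  C_32 = −[(0.70)(-0.25) − (-0.15)(-0.30)] = 0.2200
  C_33 = (0.70)(0.95) − (-0.15)(-0.30) = 0.6200
det(I−A) = Σ_j (I−A)_1j·C_1j = (0.70)(0.7925) + (-0.15)(0.3200) + (-0.15)(0.2650) = 0.4670
adj(I−A) = Cᵀ =
  [ 0.7925   0.1725   0.1800]
  [ 0.3200   0.6000   0.2200]
  [ 0.2650   0.2050   0.6200]
(I − A)⁻¹ = adj(I−A) / det(I−A) ≈
  [   1.6970     0.3694     0.3854]
  [   0.6852     1.2848     0.4711]
  [   0.5675     0.4390     1.3276]
x = (I − A)⁻¹ d = adj(I−A)·d / det(I−A), with det(I−A) = 0.4670:
  x_1 = (0.7925·90 + 0.1725·170 + 0.1800·60) / 0.4670 = 111.45 / 0.4670 ≈ 238.651
  x_2 = (0.3200·90 + 0.6000·170 + 0.2200·60) / 0.4670 = 144.00 / 0.4670 ≈ 308.351
  x_3 = (0.2650·90 + 0.2050·170 + 0.6200·60) / 0.4670 = 95.90 / 0.4670 ≈ 205.353

x_3 = 205.353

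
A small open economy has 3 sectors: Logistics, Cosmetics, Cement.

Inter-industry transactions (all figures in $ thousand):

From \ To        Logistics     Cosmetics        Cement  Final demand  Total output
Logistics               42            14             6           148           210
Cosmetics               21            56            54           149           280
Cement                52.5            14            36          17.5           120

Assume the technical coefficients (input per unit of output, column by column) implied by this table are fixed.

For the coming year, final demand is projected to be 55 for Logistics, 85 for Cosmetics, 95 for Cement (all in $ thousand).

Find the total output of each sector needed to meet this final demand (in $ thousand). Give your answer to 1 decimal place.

x_1 = 94.2, x_2 = 222.2, x_3 = 185.2

Technical coefficients a_ij = z_ij / X_j:
  a_11 = 42/210 = 0.20, a_21 = 21/210 = 0.10, a_31 = 52.5/210 = 0.25
  a_12 = 14/280 = 0.05, a_22 = 56/280 = 0.20, a_32 = 14/280 = 0.05
  a_13 = 6/120 = 0.05, a_23 = 54/120 = 0.45, a_33 = 36/120 = 0.30
I − A =
  [   0.80    -0.05    -0.05]
  [  -0.10     0.80    -0.45]
  [  -0.25    -0.05     0.70]
Cofactors of I−A, C_ij = (−1)^(i+j)·(minor ij) (rows/columns in the sector order above):
  C_11 = (0.80)(0.70) − (-0.45)(-0.05) = 0.5375
  C_12 = −[(-0.10)(0.70) − (-0.45)(-0.25)] = 0.1825
  C_13 = (-0.10)(-0.05) − (0.80)(-0.25) = 0.2050
  C_21 = −[(-0.05)(0.70) − (-0.05)(-0.05)] = 0.0375
  C_22 = (0.80)(0.70) − (-0.05)(-0.25) = 0.5475
  C_23 = −[(0.80)(-0.05) − (-0.05)(-0.25)] = 0.0525
  C_31 = (-0.05)(-0.45) − (-0.05)(0.80) = 0.0625
  C_32 = −[(0.80)(-0.45) − (-0.05)(-0.10)] = 0.3650
  C_33 = (0.80)(0.80) − (-0.05)(-0.10) = 0.6350
det(I−A) = Σ_j (I−A)_1j·C_1j = (0.80)(0.5375) + (-0.05)(0.1825) + (-0.05)(0.2050) = 0.410625
adj(I−A) = Cᵀ =
  [ 0.5375   0.0375   0.0625]
  [ 0.1825   0.5475   0.3650]
  [ 0.2050   0.0525   0.6350]
(I − A)⁻¹ = adj(I−A) / det(I−A) ≈
  [   1.3090     0.0913     0.1522]
  [   0.4444     1.3333     0.8889]
  [   0.4992     0.1279     1.5464]
x = (I − A)⁻¹ d = adj(I−A)·d / det(I−A), with det(I−A) = 0.410625:
  x_1 = (0.5375·55 + 0.0375·85 + 0.0625·95) / 0.410625 = 38.6875 / 0.410625 ≈ 94.2
  x_2 = (0.1825·55 + 0.5475·85 + 0.3650·95) / 0.410625 = 91.25 / 0.410625 ≈ 222.2
  x_3 = (0.2050·55 + 0.0525·85 + 0.6350·95) / 0.410625 = 76.0625 / 0.410625 ≈ 185.2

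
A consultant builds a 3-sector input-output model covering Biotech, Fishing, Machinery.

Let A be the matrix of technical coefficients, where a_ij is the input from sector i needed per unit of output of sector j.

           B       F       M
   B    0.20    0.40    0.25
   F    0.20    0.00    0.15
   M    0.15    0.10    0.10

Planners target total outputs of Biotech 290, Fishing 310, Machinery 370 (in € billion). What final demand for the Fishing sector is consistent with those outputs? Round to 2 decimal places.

d_F = 196.50

I − A =
  [   0.80    -0.40    -0.25]
  [  -0.20     1.00    -0.15]
  [  -0.15    -0.10     0.90]
d = (I − A) x:
  d_B = (+0.80)·290 + (-0.40)·310 + (-0.25)·370 = 15.50
  d_F = (-0.20)·290 + (+1.00)·310 + (-0.15)·370 = 196.50
  d_M = (-0.15)·290 + (-0.10)·310 + (+0.90)·370 = 258.50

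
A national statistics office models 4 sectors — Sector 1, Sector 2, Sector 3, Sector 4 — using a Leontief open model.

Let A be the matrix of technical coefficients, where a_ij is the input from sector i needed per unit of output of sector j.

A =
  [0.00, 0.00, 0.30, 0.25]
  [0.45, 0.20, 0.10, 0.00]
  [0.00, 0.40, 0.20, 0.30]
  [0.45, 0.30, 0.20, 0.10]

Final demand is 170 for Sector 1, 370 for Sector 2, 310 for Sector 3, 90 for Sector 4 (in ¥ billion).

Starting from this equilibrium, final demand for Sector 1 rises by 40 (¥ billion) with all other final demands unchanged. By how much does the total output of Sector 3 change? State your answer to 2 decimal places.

Δx_3 = 43.37

I − A =
  [   1.00     0.00    -0.30    -0.25]
  [  -0.45     0.80    -0.10     0.00]
  [   0.00    -0.40     0.80    -0.30]
  [  -0.45    -0.30    -0.20     0.90]
Compute the cofactors C_ij = (−1)^(i+j)·(3×3 minor ij) of I−A; the adjugate is their transpose:
adj(I−A) = Cᵀ =
  [ 0.48300   0.21500   0.26350   0.22200]
  [ 0.31050   0.52950   0.22275   0.16050]
  [ 0.31050   0.40500   0.59625   0.28500]
  [ 0.41400   0.37400   0.33850   0.54600]
det(I−A) = Σ_j (I−A)_1j·C_1j = (1.00)(0.48300) + (0.00)(0.31050) + (-0.30)(0.31050) + (-0.25)(0.41400) = 0.28635
(I − A)⁻¹ = adj(I−A) / det(I−A) ≈
  [   1.6867     0.7508     0.9202     0.7753]
  [   1.0843     1.8491     0.7779     0.5605]
  [   1.0843     1.4144     2.0822     0.9953]
  [   1.4458     1.3061     1.1821     1.9068]
Δx = (I − A)⁻¹ Δd with Δd having +40 in the Sector 1 component and 0 elsewhere.
So Δx_3 = L_31 · (+40), where L_31 = adj(I−A)_31 / det(I−A) = 0.31050 / 0.28635.
Δx_3 = 0.31050 × (+40) / 0.28635 = 12.42 / 0.28635 ≈ 43.37.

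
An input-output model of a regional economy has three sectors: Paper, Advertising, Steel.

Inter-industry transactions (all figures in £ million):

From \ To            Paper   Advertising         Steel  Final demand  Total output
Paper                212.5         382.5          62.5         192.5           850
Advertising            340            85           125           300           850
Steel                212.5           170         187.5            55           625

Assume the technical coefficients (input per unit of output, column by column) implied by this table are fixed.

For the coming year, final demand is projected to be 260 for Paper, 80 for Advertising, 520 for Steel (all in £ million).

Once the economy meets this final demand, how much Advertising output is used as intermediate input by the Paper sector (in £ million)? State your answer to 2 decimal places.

z_AP = 415.64

Technical coefficients a_ij = z_ij / X_j:
  a_PP = 212.5/850 = 0.25, a_AP = 340/850 = 0.40, a_SP = 212.5/850 = 0.25
  a_PA = 382.5/850 = 0.45, a_AA = 85/850 = 0.10, a_SA = 170/850 = 0.20
  a_PS = 62.5/625 = 0.10, a_AS = 125/625 = 0.20, a_SS = 187.5/625 = 0.30
I − A =
  [   0.75    -0.45    -0.10]
  [  -0.40     0.90    -0.20]
  [  -0.25    -0.20     0.70]
Cofactors of I−A, C_ij = (−1)^(i+j)·(minor ij) (rows/columns in the sector order above):
  C_11 = (0.90)(0.70) − (-0.20)(-0.20) = 0.5900
  C_12 = −[(-0.40)(0.70) − (-0.20)(-0.25)] = 0.3300
  C_13 = (-0.40)(-0.20) − (0.90)(-0.25) = 0.3050
  C_21 = −[(-0.45)(0.70) − (-0.10)(-0.20)] = 0.3350
  C_22 = (0.75)(0.70) − (-0.10)(-0.25) = 0.5000
  C_23 = −[(0.75)(-0.20) − (-0.45)(-0.25)] = 0.2625
  C_31 = (-0.45)(-0.20) − (-0.10)(0.90) = 0.1800
  C_32 = −[(0.75)(-0.20) − (-0.10)(-0.40)] = 0.1900
  C_33 = (0.75)(0.90) − (-0.45)(-0.40) = 0.4950
det(I−A) = Σ_j (I−A)_1j·C_1j = (0.75)(0.5900) + (-0.45)(0.3300) + (-0.10)(0.3050) = 0.2635
adj(I−A) = Cᵀ =
  [ 0.5900   0.3350   0.1800]
  [ 0.3300   0.5000   0.1900]
  [ 0.3050   0.2625   0.4950]
(I − A)⁻¹ = adj(I−A) / det(I−A) ≈
  [   2.2391     1.2713     0.6831]
  [   1.2524     1.8975     0.7211]
  [   1.1575     0.9962     1.8786]
First solve x = (I − A)⁻¹ d = adj(I−A)·d / det(I−A); in particular x_P = (0.5900·260 + 0.3350·80 + 0.1800·520) / 0.2635 = 273.80 / 0.2635 ≈ 1039.0892.
Intermediate flow from A to P: z_AP = a_AP · x_P = 0.40 × 273.80 / 0.2635 = 109.52 / 0.2635 ≈ 415.64.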